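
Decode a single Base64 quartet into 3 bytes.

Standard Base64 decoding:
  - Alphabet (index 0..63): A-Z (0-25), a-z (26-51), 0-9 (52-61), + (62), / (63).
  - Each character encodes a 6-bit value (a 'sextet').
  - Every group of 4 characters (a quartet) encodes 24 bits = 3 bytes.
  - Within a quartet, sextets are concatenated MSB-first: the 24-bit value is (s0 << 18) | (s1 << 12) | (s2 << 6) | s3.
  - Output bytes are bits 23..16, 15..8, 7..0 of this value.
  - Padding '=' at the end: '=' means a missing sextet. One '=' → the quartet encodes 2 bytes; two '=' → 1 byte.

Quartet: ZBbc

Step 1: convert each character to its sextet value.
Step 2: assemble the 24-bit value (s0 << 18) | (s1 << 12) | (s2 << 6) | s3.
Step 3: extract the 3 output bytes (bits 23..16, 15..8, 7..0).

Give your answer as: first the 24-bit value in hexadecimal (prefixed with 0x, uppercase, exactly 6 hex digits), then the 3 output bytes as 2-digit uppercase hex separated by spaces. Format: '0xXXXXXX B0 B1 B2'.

Sextets: Z=25, B=1, b=27, c=28
24-bit: (25<<18) | (1<<12) | (27<<6) | 28
      = 0x640000 | 0x001000 | 0x0006C0 | 0x00001C
      = 0x6416DC
Bytes: (v>>16)&0xFF=64, (v>>8)&0xFF=16, v&0xFF=DC

Answer: 0x6416DC 64 16 DC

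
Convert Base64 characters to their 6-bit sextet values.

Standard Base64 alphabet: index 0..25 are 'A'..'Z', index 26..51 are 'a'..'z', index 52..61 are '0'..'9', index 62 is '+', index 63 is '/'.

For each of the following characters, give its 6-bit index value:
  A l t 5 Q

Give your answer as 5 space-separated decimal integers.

Answer: 0 37 45 57 16

Derivation:
'A': A..Z range, ord('A') − ord('A') = 0
'l': a..z range, 26 + ord('l') − ord('a') = 37
't': a..z range, 26 + ord('t') − ord('a') = 45
'5': 0..9 range, 52 + ord('5') − ord('0') = 57
'Q': A..Z range, ord('Q') − ord('A') = 16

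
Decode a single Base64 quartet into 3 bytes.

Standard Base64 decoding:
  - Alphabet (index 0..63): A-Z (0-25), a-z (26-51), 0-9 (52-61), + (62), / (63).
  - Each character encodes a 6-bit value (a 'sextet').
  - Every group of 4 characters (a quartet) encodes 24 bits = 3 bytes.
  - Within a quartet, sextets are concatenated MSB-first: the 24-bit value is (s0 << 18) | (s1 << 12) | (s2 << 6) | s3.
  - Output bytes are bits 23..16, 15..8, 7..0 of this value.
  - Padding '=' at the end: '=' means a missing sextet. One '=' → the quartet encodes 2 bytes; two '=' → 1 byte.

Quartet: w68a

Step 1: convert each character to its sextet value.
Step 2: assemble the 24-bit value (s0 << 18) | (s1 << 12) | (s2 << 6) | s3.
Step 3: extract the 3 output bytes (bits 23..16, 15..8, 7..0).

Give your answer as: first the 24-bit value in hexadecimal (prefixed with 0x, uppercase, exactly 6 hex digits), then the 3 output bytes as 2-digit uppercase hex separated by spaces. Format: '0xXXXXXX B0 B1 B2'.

Answer: 0xC3AF1A C3 AF 1A

Derivation:
Sextets: w=48, 6=58, 8=60, a=26
24-bit: (48<<18) | (58<<12) | (60<<6) | 26
      = 0xC00000 | 0x03A000 | 0x000F00 | 0x00001A
      = 0xC3AF1A
Bytes: (v>>16)&0xFF=C3, (v>>8)&0xFF=AF, v&0xFF=1A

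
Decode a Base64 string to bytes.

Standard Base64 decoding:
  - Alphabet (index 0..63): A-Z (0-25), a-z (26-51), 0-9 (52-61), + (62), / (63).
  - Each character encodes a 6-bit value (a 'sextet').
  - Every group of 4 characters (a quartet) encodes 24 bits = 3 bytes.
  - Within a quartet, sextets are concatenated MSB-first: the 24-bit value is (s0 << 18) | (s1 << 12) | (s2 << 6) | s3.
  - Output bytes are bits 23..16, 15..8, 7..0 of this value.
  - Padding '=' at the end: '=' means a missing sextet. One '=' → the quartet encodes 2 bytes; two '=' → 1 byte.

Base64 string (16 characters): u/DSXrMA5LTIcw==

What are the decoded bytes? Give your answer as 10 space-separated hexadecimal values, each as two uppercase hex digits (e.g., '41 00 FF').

After char 0 ('u'=46): chars_in_quartet=1 acc=0x2E bytes_emitted=0
After char 1 ('/'=63): chars_in_quartet=2 acc=0xBBF bytes_emitted=0
After char 2 ('D'=3): chars_in_quartet=3 acc=0x2EFC3 bytes_emitted=0
After char 3 ('S'=18): chars_in_quartet=4 acc=0xBBF0D2 -> emit BB F0 D2, reset; bytes_emitted=3
After char 4 ('X'=23): chars_in_quartet=1 acc=0x17 bytes_emitted=3
After char 5 ('r'=43): chars_in_quartet=2 acc=0x5EB bytes_emitted=3
After char 6 ('M'=12): chars_in_quartet=3 acc=0x17ACC bytes_emitted=3
After char 7 ('A'=0): chars_in_quartet=4 acc=0x5EB300 -> emit 5E B3 00, reset; bytes_emitted=6
After char 8 ('5'=57): chars_in_quartet=1 acc=0x39 bytes_emitted=6
After char 9 ('L'=11): chars_in_quartet=2 acc=0xE4B bytes_emitted=6
After char 10 ('T'=19): chars_in_quartet=3 acc=0x392D3 bytes_emitted=6
After char 11 ('I'=8): chars_in_quartet=4 acc=0xE4B4C8 -> emit E4 B4 C8, reset; bytes_emitted=9
After char 12 ('c'=28): chars_in_quartet=1 acc=0x1C bytes_emitted=9
After char 13 ('w'=48): chars_in_quartet=2 acc=0x730 bytes_emitted=9
Padding '==': partial quartet acc=0x730 -> emit 73; bytes_emitted=10

Answer: BB F0 D2 5E B3 00 E4 B4 C8 73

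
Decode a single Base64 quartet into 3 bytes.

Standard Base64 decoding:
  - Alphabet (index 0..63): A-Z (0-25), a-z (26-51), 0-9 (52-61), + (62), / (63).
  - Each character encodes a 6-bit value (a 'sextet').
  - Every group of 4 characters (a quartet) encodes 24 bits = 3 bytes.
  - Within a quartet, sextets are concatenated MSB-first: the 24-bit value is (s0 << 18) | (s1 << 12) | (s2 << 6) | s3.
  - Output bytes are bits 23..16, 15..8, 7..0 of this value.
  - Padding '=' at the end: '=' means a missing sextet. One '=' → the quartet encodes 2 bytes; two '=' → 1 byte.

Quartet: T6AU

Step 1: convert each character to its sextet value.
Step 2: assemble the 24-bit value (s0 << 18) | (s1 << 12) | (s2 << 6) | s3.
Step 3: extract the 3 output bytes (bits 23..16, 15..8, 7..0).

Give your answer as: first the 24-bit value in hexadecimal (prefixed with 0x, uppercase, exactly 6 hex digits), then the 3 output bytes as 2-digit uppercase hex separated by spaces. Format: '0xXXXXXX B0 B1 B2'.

Sextets: T=19, 6=58, A=0, U=20
24-bit: (19<<18) | (58<<12) | (0<<6) | 20
      = 0x4C0000 | 0x03A000 | 0x000000 | 0x000014
      = 0x4FA014
Bytes: (v>>16)&0xFF=4F, (v>>8)&0xFF=A0, v&0xFF=14

Answer: 0x4FA014 4F A0 14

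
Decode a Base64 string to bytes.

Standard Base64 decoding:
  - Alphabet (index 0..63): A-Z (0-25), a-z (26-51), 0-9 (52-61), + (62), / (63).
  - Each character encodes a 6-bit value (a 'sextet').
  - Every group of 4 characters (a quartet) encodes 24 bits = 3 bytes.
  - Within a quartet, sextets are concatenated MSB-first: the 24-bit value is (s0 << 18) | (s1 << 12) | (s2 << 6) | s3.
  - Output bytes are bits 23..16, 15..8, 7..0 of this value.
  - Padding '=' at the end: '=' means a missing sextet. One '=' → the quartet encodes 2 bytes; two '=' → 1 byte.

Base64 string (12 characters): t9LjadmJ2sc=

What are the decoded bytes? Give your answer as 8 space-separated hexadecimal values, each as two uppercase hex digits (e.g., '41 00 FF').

After char 0 ('t'=45): chars_in_quartet=1 acc=0x2D bytes_emitted=0
After char 1 ('9'=61): chars_in_quartet=2 acc=0xB7D bytes_emitted=0
After char 2 ('L'=11): chars_in_quartet=3 acc=0x2DF4B bytes_emitted=0
After char 3 ('j'=35): chars_in_quartet=4 acc=0xB7D2E3 -> emit B7 D2 E3, reset; bytes_emitted=3
After char 4 ('a'=26): chars_in_quartet=1 acc=0x1A bytes_emitted=3
After char 5 ('d'=29): chars_in_quartet=2 acc=0x69D bytes_emitted=3
After char 6 ('m'=38): chars_in_quartet=3 acc=0x1A766 bytes_emitted=3
After char 7 ('J'=9): chars_in_quartet=4 acc=0x69D989 -> emit 69 D9 89, reset; bytes_emitted=6
After char 8 ('2'=54): chars_in_quartet=1 acc=0x36 bytes_emitted=6
After char 9 ('s'=44): chars_in_quartet=2 acc=0xDAC bytes_emitted=6
After char 10 ('c'=28): chars_in_quartet=3 acc=0x36B1C bytes_emitted=6
Padding '=': partial quartet acc=0x36B1C -> emit DA C7; bytes_emitted=8

Answer: B7 D2 E3 69 D9 89 DA C7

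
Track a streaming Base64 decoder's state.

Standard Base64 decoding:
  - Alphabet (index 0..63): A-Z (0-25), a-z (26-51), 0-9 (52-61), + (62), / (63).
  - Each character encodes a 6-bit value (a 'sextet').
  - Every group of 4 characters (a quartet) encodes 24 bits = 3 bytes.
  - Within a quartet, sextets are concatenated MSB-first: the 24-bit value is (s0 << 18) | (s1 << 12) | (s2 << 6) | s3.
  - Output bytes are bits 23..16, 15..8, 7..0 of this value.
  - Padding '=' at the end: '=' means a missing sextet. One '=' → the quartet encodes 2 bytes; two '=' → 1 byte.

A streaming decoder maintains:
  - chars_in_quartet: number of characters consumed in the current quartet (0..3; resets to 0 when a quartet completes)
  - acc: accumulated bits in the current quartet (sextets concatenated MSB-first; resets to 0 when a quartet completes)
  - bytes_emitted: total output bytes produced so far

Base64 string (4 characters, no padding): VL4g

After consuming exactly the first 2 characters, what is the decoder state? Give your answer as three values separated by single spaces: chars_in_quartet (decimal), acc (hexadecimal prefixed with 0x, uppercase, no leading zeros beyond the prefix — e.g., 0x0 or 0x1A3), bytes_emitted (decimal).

Answer: 2 0x54B 0

Derivation:
After char 0 ('V'=21): chars_in_quartet=1 acc=0x15 bytes_emitted=0
After char 1 ('L'=11): chars_in_quartet=2 acc=0x54B bytes_emitted=0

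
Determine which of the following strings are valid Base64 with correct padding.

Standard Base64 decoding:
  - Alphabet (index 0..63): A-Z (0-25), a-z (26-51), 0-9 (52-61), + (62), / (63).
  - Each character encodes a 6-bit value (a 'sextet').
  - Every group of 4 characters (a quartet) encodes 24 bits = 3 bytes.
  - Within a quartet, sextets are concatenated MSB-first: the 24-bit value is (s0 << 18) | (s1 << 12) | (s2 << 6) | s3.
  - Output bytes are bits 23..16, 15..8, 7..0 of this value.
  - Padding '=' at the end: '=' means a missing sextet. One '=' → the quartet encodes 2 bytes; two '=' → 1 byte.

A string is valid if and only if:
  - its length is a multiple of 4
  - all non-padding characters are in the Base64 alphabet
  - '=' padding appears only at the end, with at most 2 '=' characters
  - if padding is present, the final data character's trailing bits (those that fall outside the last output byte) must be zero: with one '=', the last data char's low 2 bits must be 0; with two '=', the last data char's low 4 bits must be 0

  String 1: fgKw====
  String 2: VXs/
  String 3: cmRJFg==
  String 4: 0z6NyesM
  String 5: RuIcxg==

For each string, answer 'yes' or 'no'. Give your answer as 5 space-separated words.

String 1: 'fgKw====' → invalid (4 pad chars (max 2))
String 2: 'VXs/' → valid
String 3: 'cmRJFg==' → valid
String 4: '0z6NyesM' → valid
String 5: 'RuIcxg==' → valid

Answer: no yes yes yes yes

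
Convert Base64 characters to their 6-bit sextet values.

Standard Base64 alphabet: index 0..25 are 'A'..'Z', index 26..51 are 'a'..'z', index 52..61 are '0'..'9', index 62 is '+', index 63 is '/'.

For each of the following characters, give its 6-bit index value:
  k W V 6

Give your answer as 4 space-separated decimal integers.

'k': a..z range, 26 + ord('k') − ord('a') = 36
'W': A..Z range, ord('W') − ord('A') = 22
'V': A..Z range, ord('V') − ord('A') = 21
'6': 0..9 range, 52 + ord('6') − ord('0') = 58

Answer: 36 22 21 58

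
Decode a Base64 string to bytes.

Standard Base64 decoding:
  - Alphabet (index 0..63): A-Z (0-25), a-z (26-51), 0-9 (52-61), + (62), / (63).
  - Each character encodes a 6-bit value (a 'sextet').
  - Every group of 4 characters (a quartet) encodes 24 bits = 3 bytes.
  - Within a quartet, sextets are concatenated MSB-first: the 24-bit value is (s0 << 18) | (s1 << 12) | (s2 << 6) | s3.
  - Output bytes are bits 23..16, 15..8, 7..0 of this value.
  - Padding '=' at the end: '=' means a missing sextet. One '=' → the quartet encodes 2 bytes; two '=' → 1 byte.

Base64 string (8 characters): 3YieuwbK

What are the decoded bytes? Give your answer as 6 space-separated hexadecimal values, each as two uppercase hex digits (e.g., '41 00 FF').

Answer: DD 88 9E BB 06 CA

Derivation:
After char 0 ('3'=55): chars_in_quartet=1 acc=0x37 bytes_emitted=0
After char 1 ('Y'=24): chars_in_quartet=2 acc=0xDD8 bytes_emitted=0
After char 2 ('i'=34): chars_in_quartet=3 acc=0x37622 bytes_emitted=0
After char 3 ('e'=30): chars_in_quartet=4 acc=0xDD889E -> emit DD 88 9E, reset; bytes_emitted=3
After char 4 ('u'=46): chars_in_quartet=1 acc=0x2E bytes_emitted=3
After char 5 ('w'=48): chars_in_quartet=2 acc=0xBB0 bytes_emitted=3
After char 6 ('b'=27): chars_in_quartet=3 acc=0x2EC1B bytes_emitted=3
After char 7 ('K'=10): chars_in_quartet=4 acc=0xBB06CA -> emit BB 06 CA, reset; bytes_emitted=6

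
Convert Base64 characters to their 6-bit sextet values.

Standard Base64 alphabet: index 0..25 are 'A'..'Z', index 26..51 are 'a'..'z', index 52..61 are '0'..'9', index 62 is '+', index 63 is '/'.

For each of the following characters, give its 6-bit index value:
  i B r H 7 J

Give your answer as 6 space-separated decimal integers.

'i': a..z range, 26 + ord('i') − ord('a') = 34
'B': A..Z range, ord('B') − ord('A') = 1
'r': a..z range, 26 + ord('r') − ord('a') = 43
'H': A..Z range, ord('H') − ord('A') = 7
'7': 0..9 range, 52 + ord('7') − ord('0') = 59
'J': A..Z range, ord('J') − ord('A') = 9

Answer: 34 1 43 7 59 9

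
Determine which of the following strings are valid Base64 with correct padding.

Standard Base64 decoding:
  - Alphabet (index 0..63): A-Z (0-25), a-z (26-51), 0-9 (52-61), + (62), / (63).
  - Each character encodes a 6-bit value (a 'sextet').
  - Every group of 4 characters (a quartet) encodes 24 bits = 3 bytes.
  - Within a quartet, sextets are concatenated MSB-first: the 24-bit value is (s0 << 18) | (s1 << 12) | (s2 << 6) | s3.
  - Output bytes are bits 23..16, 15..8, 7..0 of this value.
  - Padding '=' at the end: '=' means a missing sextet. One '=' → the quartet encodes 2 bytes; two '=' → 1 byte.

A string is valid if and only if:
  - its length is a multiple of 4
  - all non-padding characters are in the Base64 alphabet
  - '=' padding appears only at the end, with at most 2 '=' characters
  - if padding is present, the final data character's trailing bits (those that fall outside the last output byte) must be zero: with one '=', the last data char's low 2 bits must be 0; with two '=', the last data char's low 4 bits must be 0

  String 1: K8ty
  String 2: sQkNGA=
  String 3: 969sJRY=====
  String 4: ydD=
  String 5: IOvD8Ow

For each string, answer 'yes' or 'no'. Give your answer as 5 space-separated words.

String 1: 'K8ty' → valid
String 2: 'sQkNGA=' → invalid (len=7 not mult of 4)
String 3: '969sJRY=====' → invalid (5 pad chars (max 2))
String 4: 'ydD=' → invalid (bad trailing bits)
String 5: 'IOvD8Ow' → invalid (len=7 not mult of 4)

Answer: yes no no no no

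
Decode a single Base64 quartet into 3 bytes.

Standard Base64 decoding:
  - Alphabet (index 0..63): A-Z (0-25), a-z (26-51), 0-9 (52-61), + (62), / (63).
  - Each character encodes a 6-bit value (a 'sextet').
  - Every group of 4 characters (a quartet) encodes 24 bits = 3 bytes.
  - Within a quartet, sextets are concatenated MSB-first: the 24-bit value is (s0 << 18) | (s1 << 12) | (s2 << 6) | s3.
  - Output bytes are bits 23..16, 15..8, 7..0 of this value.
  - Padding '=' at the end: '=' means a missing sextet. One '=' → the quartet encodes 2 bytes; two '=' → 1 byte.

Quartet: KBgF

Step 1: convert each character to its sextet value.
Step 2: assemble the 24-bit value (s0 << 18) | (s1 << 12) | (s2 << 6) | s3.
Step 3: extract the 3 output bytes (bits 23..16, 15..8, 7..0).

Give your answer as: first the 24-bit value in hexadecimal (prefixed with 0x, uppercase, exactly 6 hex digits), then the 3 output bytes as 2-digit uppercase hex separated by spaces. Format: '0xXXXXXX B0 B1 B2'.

Answer: 0x281805 28 18 05

Derivation:
Sextets: K=10, B=1, g=32, F=5
24-bit: (10<<18) | (1<<12) | (32<<6) | 5
      = 0x280000 | 0x001000 | 0x000800 | 0x000005
      = 0x281805
Bytes: (v>>16)&0xFF=28, (v>>8)&0xFF=18, v&0xFF=05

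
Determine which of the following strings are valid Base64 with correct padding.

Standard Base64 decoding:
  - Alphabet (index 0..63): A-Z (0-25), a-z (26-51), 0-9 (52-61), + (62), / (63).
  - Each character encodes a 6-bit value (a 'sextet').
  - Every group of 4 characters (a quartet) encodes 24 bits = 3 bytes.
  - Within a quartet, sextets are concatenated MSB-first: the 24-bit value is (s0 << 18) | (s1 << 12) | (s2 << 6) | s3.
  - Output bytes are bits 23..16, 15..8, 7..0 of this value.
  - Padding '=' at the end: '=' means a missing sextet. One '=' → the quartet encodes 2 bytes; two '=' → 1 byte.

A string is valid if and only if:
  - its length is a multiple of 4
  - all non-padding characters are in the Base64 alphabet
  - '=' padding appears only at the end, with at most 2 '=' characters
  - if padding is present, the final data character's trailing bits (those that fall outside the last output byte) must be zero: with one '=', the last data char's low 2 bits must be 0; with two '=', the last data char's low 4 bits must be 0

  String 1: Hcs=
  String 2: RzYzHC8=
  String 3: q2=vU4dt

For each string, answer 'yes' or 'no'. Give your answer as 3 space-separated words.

String 1: 'Hcs=' → valid
String 2: 'RzYzHC8=' → valid
String 3: 'q2=vU4dt' → invalid (bad char(s): ['=']; '=' in middle)

Answer: yes yes no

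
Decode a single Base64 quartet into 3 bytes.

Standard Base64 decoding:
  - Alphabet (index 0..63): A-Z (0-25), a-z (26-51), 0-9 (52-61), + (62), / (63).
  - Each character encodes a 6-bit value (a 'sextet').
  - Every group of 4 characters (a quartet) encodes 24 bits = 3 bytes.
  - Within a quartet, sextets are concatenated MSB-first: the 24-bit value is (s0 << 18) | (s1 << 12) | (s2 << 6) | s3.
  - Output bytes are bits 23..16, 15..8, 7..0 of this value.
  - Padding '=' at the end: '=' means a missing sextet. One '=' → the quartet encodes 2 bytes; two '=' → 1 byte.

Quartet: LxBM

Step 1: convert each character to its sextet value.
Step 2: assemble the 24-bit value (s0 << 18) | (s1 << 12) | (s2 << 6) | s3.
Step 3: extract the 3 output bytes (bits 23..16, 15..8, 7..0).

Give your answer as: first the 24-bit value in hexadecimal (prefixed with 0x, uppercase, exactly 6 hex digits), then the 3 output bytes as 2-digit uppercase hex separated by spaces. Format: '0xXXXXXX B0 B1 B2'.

Answer: 0x2F104C 2F 10 4C

Derivation:
Sextets: L=11, x=49, B=1, M=12
24-bit: (11<<18) | (49<<12) | (1<<6) | 12
      = 0x2C0000 | 0x031000 | 0x000040 | 0x00000C
      = 0x2F104C
Bytes: (v>>16)&0xFF=2F, (v>>8)&0xFF=10, v&0xFF=4C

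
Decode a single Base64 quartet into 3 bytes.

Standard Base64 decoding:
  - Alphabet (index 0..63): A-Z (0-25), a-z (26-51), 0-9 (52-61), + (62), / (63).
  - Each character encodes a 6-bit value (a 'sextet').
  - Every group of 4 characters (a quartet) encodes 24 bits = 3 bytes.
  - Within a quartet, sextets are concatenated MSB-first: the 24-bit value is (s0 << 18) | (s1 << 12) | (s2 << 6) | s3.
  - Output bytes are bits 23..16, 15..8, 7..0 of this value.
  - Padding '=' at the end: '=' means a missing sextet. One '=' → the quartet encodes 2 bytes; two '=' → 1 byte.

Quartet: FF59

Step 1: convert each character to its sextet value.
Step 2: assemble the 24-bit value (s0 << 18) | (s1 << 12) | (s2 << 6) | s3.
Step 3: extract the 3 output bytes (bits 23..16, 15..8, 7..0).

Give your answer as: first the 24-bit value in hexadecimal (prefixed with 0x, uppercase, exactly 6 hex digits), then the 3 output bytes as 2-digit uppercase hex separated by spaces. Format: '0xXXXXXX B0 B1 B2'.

Answer: 0x145E7D 14 5E 7D

Derivation:
Sextets: F=5, F=5, 5=57, 9=61
24-bit: (5<<18) | (5<<12) | (57<<6) | 61
      = 0x140000 | 0x005000 | 0x000E40 | 0x00003D
      = 0x145E7D
Bytes: (v>>16)&0xFF=14, (v>>8)&0xFF=5E, v&0xFF=7D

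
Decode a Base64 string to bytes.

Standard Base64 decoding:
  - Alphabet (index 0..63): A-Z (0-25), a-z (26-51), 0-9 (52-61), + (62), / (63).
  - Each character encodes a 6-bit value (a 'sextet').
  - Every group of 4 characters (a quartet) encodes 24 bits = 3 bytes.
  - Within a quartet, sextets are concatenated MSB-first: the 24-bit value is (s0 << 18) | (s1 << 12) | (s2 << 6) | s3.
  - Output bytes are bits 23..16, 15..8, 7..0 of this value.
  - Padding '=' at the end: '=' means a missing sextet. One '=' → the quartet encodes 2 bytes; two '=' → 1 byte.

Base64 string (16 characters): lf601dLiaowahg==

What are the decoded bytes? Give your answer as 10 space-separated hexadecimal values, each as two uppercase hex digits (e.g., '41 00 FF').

After char 0 ('l'=37): chars_in_quartet=1 acc=0x25 bytes_emitted=0
After char 1 ('f'=31): chars_in_quartet=2 acc=0x95F bytes_emitted=0
After char 2 ('6'=58): chars_in_quartet=3 acc=0x257FA bytes_emitted=0
After char 3 ('0'=52): chars_in_quartet=4 acc=0x95FEB4 -> emit 95 FE B4, reset; bytes_emitted=3
After char 4 ('1'=53): chars_in_quartet=1 acc=0x35 bytes_emitted=3
After char 5 ('d'=29): chars_in_quartet=2 acc=0xD5D bytes_emitted=3
After char 6 ('L'=11): chars_in_quartet=3 acc=0x3574B bytes_emitted=3
After char 7 ('i'=34): chars_in_quartet=4 acc=0xD5D2E2 -> emit D5 D2 E2, reset; bytes_emitted=6
After char 8 ('a'=26): chars_in_quartet=1 acc=0x1A bytes_emitted=6
After char 9 ('o'=40): chars_in_quartet=2 acc=0x6A8 bytes_emitted=6
After char 10 ('w'=48): chars_in_quartet=3 acc=0x1AA30 bytes_emitted=6
After char 11 ('a'=26): chars_in_quartet=4 acc=0x6A8C1A -> emit 6A 8C 1A, reset; bytes_emitted=9
After char 12 ('h'=33): chars_in_quartet=1 acc=0x21 bytes_emitted=9
After char 13 ('g'=32): chars_in_quartet=2 acc=0x860 bytes_emitted=9
Padding '==': partial quartet acc=0x860 -> emit 86; bytes_emitted=10

Answer: 95 FE B4 D5 D2 E2 6A 8C 1A 86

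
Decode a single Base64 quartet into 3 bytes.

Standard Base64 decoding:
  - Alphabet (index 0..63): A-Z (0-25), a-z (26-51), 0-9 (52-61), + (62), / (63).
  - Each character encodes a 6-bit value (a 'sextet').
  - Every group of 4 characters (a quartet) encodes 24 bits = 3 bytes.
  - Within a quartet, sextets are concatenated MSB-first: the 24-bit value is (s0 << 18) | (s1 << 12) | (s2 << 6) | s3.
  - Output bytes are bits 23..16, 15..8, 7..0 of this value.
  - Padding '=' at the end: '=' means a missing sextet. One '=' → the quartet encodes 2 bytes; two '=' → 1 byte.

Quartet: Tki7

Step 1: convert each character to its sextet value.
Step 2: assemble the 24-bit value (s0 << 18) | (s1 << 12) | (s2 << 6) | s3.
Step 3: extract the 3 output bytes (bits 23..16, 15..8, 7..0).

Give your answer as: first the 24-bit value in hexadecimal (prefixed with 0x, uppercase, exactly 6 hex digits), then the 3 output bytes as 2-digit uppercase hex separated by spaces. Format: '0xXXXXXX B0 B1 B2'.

Sextets: T=19, k=36, i=34, 7=59
24-bit: (19<<18) | (36<<12) | (34<<6) | 59
      = 0x4C0000 | 0x024000 | 0x000880 | 0x00003B
      = 0x4E48BB
Bytes: (v>>16)&0xFF=4E, (v>>8)&0xFF=48, v&0xFF=BB

Answer: 0x4E48BB 4E 48 BB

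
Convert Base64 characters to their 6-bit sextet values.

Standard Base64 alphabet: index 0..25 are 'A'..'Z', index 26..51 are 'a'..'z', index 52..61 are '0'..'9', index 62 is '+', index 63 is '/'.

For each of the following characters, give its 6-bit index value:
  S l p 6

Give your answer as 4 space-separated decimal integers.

'S': A..Z range, ord('S') − ord('A') = 18
'l': a..z range, 26 + ord('l') − ord('a') = 37
'p': a..z range, 26 + ord('p') − ord('a') = 41
'6': 0..9 range, 52 + ord('6') − ord('0') = 58

Answer: 18 37 41 58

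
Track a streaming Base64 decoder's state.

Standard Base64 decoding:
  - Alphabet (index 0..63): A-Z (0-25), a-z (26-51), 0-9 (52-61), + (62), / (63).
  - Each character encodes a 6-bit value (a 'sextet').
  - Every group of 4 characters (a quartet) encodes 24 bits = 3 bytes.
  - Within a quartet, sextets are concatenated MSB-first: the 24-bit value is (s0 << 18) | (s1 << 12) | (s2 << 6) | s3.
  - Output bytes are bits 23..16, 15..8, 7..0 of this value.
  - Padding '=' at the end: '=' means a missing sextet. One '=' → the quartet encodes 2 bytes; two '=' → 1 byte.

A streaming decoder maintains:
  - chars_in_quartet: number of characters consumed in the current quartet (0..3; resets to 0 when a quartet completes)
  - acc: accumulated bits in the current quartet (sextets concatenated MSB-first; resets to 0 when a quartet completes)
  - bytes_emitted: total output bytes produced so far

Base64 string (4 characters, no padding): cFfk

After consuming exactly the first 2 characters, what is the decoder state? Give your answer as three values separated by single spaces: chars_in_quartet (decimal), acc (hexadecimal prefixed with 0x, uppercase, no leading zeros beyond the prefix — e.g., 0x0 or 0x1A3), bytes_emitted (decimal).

Answer: 2 0x705 0

Derivation:
After char 0 ('c'=28): chars_in_quartet=1 acc=0x1C bytes_emitted=0
After char 1 ('F'=5): chars_in_quartet=2 acc=0x705 bytes_emitted=0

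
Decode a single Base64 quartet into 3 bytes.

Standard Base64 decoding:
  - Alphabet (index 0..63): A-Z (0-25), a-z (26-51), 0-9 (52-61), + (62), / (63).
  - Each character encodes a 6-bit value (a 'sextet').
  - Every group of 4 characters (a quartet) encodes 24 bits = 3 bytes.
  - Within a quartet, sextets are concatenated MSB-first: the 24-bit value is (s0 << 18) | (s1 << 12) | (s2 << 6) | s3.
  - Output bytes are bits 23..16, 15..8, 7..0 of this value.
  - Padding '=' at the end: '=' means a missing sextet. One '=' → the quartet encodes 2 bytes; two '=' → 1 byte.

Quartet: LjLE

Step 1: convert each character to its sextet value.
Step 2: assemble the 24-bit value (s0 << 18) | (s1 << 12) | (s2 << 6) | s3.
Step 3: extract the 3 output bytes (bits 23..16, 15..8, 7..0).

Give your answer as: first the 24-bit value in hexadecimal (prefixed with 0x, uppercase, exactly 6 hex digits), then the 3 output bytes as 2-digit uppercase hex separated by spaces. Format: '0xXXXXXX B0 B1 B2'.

Sextets: L=11, j=35, L=11, E=4
24-bit: (11<<18) | (35<<12) | (11<<6) | 4
      = 0x2C0000 | 0x023000 | 0x0002C0 | 0x000004
      = 0x2E32C4
Bytes: (v>>16)&0xFF=2E, (v>>8)&0xFF=32, v&0xFF=C4

Answer: 0x2E32C4 2E 32 C4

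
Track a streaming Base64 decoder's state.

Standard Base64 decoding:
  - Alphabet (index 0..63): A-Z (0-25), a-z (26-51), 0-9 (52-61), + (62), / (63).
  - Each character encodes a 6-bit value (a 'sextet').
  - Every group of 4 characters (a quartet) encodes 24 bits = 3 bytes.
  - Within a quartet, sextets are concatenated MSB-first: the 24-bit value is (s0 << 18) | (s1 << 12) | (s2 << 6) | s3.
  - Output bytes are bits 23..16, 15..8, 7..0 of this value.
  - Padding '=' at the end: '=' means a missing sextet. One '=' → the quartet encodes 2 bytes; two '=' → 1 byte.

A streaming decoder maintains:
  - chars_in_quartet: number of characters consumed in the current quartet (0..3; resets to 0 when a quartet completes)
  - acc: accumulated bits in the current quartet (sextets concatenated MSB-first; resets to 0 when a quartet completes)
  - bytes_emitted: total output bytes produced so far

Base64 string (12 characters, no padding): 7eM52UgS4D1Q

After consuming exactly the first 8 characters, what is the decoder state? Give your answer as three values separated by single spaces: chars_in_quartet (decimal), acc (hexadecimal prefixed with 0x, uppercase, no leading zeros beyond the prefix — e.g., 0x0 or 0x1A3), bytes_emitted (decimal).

After char 0 ('7'=59): chars_in_quartet=1 acc=0x3B bytes_emitted=0
After char 1 ('e'=30): chars_in_quartet=2 acc=0xEDE bytes_emitted=0
After char 2 ('M'=12): chars_in_quartet=3 acc=0x3B78C bytes_emitted=0
After char 3 ('5'=57): chars_in_quartet=4 acc=0xEDE339 -> emit ED E3 39, reset; bytes_emitted=3
After char 4 ('2'=54): chars_in_quartet=1 acc=0x36 bytes_emitted=3
After char 5 ('U'=20): chars_in_quartet=2 acc=0xD94 bytes_emitted=3
After char 6 ('g'=32): chars_in_quartet=3 acc=0x36520 bytes_emitted=3
After char 7 ('S'=18): chars_in_quartet=4 acc=0xD94812 -> emit D9 48 12, reset; bytes_emitted=6

Answer: 0 0x0 6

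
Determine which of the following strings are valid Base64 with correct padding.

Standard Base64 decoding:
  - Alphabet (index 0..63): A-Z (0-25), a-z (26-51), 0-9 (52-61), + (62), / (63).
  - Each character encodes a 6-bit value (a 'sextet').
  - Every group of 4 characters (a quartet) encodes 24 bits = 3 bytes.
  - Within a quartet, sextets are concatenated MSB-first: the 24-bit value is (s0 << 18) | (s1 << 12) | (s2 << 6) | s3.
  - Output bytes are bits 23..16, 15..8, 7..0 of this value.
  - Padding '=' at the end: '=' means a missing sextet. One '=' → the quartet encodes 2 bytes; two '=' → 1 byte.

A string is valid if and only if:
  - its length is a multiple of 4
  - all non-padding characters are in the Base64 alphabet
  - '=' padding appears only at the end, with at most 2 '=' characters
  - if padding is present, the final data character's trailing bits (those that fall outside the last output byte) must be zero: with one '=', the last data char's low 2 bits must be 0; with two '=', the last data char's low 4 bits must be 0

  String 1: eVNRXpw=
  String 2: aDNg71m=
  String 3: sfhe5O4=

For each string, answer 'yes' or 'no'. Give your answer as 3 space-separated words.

Answer: yes no yes

Derivation:
String 1: 'eVNRXpw=' → valid
String 2: 'aDNg71m=' → invalid (bad trailing bits)
String 3: 'sfhe5O4=' → valid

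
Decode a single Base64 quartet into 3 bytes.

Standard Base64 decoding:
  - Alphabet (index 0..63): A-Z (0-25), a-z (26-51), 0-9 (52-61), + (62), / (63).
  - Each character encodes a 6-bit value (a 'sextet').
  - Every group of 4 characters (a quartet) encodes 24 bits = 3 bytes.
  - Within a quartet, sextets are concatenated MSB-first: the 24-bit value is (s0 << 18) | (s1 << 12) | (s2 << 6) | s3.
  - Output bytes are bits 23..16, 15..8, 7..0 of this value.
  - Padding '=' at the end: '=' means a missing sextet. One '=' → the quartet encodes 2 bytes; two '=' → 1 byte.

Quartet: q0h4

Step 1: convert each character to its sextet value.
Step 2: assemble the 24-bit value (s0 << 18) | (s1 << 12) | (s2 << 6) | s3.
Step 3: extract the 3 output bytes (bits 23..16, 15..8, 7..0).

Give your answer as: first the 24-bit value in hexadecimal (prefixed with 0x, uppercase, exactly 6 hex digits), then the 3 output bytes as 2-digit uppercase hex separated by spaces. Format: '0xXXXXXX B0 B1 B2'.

Sextets: q=42, 0=52, h=33, 4=56
24-bit: (42<<18) | (52<<12) | (33<<6) | 56
      = 0xA80000 | 0x034000 | 0x000840 | 0x000038
      = 0xAB4878
Bytes: (v>>16)&0xFF=AB, (v>>8)&0xFF=48, v&0xFF=78

Answer: 0xAB4878 AB 48 78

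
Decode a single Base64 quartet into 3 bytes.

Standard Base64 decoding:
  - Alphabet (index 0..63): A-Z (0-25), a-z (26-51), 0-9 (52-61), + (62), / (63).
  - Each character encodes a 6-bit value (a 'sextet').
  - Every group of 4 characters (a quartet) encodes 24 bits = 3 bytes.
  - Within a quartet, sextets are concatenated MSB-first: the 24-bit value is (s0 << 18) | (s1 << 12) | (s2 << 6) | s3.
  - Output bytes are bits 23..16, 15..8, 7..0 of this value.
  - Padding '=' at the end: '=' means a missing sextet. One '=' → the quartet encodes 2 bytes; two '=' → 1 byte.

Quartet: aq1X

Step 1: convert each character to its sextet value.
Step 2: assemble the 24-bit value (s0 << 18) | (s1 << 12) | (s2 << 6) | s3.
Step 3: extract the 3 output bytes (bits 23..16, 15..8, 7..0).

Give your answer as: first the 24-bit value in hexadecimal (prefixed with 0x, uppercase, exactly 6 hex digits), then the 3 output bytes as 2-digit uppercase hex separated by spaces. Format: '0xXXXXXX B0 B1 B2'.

Answer: 0x6AAD57 6A AD 57

Derivation:
Sextets: a=26, q=42, 1=53, X=23
24-bit: (26<<18) | (42<<12) | (53<<6) | 23
      = 0x680000 | 0x02A000 | 0x000D40 | 0x000017
      = 0x6AAD57
Bytes: (v>>16)&0xFF=6A, (v>>8)&0xFF=AD, v&0xFF=57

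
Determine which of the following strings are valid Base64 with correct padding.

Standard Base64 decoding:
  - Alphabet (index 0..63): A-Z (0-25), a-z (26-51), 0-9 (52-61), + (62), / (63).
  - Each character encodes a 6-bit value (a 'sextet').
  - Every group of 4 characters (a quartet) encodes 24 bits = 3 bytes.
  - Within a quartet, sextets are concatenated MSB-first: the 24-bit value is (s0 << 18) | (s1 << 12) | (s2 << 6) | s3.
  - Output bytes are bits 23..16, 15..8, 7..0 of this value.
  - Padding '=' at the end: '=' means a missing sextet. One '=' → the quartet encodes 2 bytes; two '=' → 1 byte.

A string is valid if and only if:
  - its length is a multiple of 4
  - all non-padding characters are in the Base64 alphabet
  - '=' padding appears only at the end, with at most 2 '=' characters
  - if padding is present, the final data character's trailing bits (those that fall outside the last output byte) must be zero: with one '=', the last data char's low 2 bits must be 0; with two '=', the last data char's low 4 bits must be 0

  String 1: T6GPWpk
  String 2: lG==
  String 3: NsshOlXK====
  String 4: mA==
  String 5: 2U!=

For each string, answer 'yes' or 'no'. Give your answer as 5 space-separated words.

Answer: no no no yes no

Derivation:
String 1: 'T6GPWpk' → invalid (len=7 not mult of 4)
String 2: 'lG==' → invalid (bad trailing bits)
String 3: 'NsshOlXK====' → invalid (4 pad chars (max 2))
String 4: 'mA==' → valid
String 5: '2U!=' → invalid (bad char(s): ['!'])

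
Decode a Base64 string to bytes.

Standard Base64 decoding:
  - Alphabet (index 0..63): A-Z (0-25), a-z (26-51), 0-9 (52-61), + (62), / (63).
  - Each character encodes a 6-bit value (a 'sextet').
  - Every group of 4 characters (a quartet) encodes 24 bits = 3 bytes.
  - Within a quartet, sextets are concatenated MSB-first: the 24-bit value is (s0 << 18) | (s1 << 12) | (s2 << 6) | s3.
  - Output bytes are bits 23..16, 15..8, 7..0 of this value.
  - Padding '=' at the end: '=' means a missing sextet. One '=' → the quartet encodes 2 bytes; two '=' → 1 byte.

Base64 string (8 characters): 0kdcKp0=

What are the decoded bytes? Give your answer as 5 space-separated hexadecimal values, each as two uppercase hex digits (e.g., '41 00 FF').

After char 0 ('0'=52): chars_in_quartet=1 acc=0x34 bytes_emitted=0
After char 1 ('k'=36): chars_in_quartet=2 acc=0xD24 bytes_emitted=0
After char 2 ('d'=29): chars_in_quartet=3 acc=0x3491D bytes_emitted=0
After char 3 ('c'=28): chars_in_quartet=4 acc=0xD2475C -> emit D2 47 5C, reset; bytes_emitted=3
After char 4 ('K'=10): chars_in_quartet=1 acc=0xA bytes_emitted=3
After char 5 ('p'=41): chars_in_quartet=2 acc=0x2A9 bytes_emitted=3
After char 6 ('0'=52): chars_in_quartet=3 acc=0xAA74 bytes_emitted=3
Padding '=': partial quartet acc=0xAA74 -> emit 2A 9D; bytes_emitted=5

Answer: D2 47 5C 2A 9D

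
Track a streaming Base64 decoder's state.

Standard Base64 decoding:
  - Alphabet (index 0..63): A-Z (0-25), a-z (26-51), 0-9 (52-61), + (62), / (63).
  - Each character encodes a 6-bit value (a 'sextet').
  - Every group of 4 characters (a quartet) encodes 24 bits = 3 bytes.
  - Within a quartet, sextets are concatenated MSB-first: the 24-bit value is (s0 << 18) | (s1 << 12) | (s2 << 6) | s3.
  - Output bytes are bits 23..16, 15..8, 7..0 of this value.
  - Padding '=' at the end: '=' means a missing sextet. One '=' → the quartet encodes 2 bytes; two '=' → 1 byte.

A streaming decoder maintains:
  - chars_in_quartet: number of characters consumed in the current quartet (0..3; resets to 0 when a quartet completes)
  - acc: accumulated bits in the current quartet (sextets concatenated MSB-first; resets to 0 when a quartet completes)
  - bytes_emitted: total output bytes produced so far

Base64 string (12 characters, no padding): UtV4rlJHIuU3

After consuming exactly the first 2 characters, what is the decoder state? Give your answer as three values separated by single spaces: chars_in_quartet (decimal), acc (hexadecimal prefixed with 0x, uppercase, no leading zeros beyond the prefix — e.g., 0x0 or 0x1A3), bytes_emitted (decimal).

After char 0 ('U'=20): chars_in_quartet=1 acc=0x14 bytes_emitted=0
After char 1 ('t'=45): chars_in_quartet=2 acc=0x52D bytes_emitted=0

Answer: 2 0x52D 0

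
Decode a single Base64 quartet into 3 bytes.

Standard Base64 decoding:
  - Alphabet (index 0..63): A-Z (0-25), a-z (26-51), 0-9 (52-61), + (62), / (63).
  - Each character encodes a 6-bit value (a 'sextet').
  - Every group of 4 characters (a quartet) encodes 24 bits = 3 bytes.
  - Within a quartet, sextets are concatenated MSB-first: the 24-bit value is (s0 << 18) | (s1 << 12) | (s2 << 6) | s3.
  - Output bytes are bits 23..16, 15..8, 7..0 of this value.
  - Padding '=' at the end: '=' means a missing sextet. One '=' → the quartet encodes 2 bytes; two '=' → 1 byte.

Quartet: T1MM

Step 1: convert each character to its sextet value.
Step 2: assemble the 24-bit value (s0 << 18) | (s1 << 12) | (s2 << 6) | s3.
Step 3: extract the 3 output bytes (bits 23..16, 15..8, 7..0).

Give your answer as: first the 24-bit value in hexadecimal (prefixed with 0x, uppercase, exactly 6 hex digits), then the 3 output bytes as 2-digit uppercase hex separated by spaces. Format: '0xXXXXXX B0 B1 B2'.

Answer: 0x4F530C 4F 53 0C

Derivation:
Sextets: T=19, 1=53, M=12, M=12
24-bit: (19<<18) | (53<<12) | (12<<6) | 12
      = 0x4C0000 | 0x035000 | 0x000300 | 0x00000C
      = 0x4F530C
Bytes: (v>>16)&0xFF=4F, (v>>8)&0xFF=53, v&0xFF=0C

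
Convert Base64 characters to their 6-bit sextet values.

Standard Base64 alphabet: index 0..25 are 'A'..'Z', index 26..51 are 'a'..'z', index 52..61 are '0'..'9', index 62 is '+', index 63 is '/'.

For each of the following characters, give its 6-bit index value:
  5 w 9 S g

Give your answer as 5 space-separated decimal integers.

'5': 0..9 range, 52 + ord('5') − ord('0') = 57
'w': a..z range, 26 + ord('w') − ord('a') = 48
'9': 0..9 range, 52 + ord('9') − ord('0') = 61
'S': A..Z range, ord('S') − ord('A') = 18
'g': a..z range, 26 + ord('g') − ord('a') = 32

Answer: 57 48 61 18 32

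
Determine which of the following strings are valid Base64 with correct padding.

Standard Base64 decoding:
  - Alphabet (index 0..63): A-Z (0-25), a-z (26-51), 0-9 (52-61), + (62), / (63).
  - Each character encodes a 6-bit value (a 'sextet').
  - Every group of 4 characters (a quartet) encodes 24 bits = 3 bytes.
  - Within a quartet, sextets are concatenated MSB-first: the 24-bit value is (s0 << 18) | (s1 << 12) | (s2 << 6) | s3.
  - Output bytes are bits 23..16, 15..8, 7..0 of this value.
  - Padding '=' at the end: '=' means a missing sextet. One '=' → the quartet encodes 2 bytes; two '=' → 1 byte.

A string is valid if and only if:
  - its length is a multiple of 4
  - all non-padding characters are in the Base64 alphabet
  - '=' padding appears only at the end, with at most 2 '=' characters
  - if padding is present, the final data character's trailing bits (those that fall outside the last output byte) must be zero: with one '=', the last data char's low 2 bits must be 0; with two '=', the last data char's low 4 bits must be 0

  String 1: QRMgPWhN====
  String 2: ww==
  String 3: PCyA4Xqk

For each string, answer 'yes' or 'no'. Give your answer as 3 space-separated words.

Answer: no yes yes

Derivation:
String 1: 'QRMgPWhN====' → invalid (4 pad chars (max 2))
String 2: 'ww==' → valid
String 3: 'PCyA4Xqk' → valid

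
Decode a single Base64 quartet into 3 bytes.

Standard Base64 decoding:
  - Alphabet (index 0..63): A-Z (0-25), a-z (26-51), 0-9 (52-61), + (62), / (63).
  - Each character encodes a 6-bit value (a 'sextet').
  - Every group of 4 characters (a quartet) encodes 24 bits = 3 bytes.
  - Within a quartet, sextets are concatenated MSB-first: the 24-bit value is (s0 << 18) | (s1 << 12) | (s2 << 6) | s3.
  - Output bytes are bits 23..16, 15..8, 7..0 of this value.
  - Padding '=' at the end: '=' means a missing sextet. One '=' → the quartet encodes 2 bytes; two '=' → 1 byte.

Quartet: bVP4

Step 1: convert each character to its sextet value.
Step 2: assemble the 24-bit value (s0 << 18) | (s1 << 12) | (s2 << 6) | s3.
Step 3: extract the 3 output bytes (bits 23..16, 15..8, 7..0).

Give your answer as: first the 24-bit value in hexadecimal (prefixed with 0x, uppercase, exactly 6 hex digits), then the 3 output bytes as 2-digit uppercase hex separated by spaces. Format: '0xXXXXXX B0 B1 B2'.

Sextets: b=27, V=21, P=15, 4=56
24-bit: (27<<18) | (21<<12) | (15<<6) | 56
      = 0x6C0000 | 0x015000 | 0x0003C0 | 0x000038
      = 0x6D53F8
Bytes: (v>>16)&0xFF=6D, (v>>8)&0xFF=53, v&0xFF=F8

Answer: 0x6D53F8 6D 53 F8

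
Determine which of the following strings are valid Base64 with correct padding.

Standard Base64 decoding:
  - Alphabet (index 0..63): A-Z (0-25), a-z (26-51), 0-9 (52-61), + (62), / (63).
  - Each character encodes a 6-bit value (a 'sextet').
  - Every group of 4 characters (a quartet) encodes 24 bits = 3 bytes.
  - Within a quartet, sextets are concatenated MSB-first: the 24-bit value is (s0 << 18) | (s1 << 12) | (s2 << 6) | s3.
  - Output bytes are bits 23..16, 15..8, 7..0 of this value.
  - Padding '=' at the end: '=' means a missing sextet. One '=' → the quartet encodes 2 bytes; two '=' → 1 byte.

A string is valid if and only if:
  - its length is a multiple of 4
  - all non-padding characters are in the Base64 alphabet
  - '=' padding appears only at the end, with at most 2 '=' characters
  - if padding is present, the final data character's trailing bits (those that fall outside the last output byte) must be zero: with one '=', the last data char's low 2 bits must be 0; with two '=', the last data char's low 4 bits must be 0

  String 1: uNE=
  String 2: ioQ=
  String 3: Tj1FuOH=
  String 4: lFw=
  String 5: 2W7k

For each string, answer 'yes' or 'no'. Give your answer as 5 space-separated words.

String 1: 'uNE=' → valid
String 2: 'ioQ=' → valid
String 3: 'Tj1FuOH=' → invalid (bad trailing bits)
String 4: 'lFw=' → valid
String 5: '2W7k' → valid

Answer: yes yes no yes yes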